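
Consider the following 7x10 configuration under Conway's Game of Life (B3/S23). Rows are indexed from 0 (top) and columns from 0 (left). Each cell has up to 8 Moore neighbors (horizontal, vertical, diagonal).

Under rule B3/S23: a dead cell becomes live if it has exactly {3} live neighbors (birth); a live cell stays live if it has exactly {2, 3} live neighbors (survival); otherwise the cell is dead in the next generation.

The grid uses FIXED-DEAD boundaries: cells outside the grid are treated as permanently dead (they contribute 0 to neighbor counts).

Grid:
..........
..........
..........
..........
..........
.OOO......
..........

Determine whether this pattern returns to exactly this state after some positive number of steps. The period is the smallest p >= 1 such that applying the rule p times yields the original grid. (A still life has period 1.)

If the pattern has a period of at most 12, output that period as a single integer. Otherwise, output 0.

Answer: 2

Derivation:
Simulating and comparing each generation to the original:
Gen 0 (original, given above): 3 live cells
Gen 1: 3 live cells, differs from original
Gen 2: 3 live cells, MATCHES original -> period = 2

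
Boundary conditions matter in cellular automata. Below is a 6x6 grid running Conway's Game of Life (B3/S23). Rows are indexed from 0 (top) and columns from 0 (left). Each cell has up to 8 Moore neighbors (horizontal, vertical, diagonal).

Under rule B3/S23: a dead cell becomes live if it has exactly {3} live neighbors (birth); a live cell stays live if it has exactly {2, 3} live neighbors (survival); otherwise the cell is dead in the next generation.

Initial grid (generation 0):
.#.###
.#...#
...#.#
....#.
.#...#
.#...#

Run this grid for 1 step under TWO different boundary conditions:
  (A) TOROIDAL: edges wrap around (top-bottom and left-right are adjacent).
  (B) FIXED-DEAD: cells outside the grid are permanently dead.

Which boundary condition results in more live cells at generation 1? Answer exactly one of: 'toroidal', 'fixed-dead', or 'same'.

Answer: toroidal

Derivation:
Under TOROIDAL boundary, generation 1:
.#...#
...#.#
#....#
#...##
....##
.#...#
Population = 13

Under FIXED-DEAD boundary, generation 1:
..#.##
...#.#
.....#
....##
....##
......
Population = 10

Comparison: toroidal=13, fixed-dead=10 -> toroidal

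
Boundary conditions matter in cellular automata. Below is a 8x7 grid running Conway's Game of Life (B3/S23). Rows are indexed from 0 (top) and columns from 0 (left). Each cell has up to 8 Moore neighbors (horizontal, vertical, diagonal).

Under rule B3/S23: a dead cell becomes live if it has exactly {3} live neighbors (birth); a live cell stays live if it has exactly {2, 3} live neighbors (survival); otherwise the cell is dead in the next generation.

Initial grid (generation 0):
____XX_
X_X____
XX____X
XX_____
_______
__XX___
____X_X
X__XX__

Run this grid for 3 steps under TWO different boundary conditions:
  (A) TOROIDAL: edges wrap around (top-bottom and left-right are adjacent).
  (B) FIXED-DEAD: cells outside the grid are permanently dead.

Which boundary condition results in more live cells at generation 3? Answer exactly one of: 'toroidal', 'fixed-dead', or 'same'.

Answer: toroidal

Derivation:
Under TOROIDAL boundary, generation 3:
__X_XXX
XX__X_X
_XX__XX
______X
X__X___
X___XX_
X____XX
_XX___X
Population = 24

Under FIXED-DEAD boundary, generation 3:
_______
_______
_______
X______
X_XX___
X__XX__
__X__X_
____X__
Population = 10

Comparison: toroidal=24, fixed-dead=10 -> toroidal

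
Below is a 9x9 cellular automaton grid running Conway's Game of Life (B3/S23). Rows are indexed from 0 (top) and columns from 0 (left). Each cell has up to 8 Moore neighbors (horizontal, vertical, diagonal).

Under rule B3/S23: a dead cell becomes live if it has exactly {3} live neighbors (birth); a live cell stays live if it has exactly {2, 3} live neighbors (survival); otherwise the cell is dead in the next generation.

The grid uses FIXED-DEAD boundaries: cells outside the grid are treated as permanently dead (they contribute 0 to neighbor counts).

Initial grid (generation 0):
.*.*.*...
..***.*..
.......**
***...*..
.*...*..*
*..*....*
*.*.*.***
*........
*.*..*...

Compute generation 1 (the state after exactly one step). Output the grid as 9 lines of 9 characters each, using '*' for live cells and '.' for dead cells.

Answer: ...*.*...
..******.
.....***.
***...*.*
.......*.
*.*****.*
*..*...**
*..*.***.
.*.......

Derivation:
Simulating step by step:
Generation 0 (given above): 29 live cells
Generation 1: 34 live cells
(generation 1 grid is the final answer)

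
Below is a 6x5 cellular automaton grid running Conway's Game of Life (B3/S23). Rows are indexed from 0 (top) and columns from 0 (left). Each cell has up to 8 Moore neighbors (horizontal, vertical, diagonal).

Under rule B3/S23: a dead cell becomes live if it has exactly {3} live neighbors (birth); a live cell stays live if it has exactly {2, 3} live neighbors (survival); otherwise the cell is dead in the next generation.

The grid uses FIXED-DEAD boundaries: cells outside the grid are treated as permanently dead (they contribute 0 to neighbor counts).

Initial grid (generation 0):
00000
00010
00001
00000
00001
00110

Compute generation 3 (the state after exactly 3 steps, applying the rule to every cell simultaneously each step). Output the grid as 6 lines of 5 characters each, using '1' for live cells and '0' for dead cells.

Answer: 00000
00000
00000
00000
00000
00000

Derivation:
Simulating step by step:
Generation 0 (given above): 5 live cells
Generation 1: 2 live cells
00000
00000
00000
00000
00010
00010
Generation 2: 0 live cells
00000
00000
00000
00000
00000
00000
Generation 3: 0 live cells
(generation 3 grid is the final answer)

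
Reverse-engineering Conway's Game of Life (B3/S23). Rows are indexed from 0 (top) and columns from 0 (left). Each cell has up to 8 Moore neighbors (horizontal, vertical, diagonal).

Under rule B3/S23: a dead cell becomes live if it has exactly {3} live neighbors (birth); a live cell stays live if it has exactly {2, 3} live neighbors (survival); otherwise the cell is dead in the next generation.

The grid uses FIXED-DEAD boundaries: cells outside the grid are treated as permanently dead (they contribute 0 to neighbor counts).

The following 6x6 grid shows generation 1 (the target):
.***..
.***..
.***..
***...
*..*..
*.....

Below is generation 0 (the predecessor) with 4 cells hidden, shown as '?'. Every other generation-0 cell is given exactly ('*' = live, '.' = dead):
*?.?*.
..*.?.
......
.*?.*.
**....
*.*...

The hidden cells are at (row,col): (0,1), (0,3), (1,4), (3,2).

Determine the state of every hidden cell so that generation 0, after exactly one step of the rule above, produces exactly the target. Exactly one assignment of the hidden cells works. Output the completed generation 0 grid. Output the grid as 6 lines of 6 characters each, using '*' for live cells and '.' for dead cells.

Answer: **.**.
..*...
......
.**.*.
**....
*.*...

Derivation:
Hidden generation-0 cells (in order): (0,1), (0,3), (1,4), (3,2).
A hidden cell only influences target cells in its own 3x3 neighborhood. Try each of the 2^4 = 16 assignments, step the completed generation 0 forward once under B3/S23, and compare with the target:
  (0,1)=. (0,3)=. (1,4)=. (3,2)=. -> step gives (0,1)='.' but target has '*' -> reject
  (0,1)=. (0,3)=. (1,4)=. (3,2)=* -> step gives (0,1)='.' but target has '*' -> reject
  (0,1)=. (0,3)=. (1,4)=* (3,2)=. -> step gives (0,1)='.' but target has '*' -> reject
  (0,1)=. (0,3)=. (1,4)=* (3,2)=* -> step gives (0,1)='.' but target has '*' -> reject
  (0,1)=. (0,3)=* (1,4)=. (3,2)=. -> step gives (0,1)='.' but target has '*' -> reject
  (0,1)=. (0,3)=* (1,4)=. (3,2)=* -> step gives (0,1)='.' but target has '*' -> reject
  (0,1)=. (0,3)=* (1,4)=* (3,2)=. -> step gives (0,1)='.' but target has '*' -> reject
  (0,1)=. (0,3)=* (1,4)=* (3,2)=* -> step gives (0,1)='.' but target has '*' -> reject
  (0,1)=* (0,3)=. (1,4)=. (3,2)=. -> step gives (0,2)='.' but target has '*' -> reject
  (0,1)=* (0,3)=. (1,4)=. (3,2)=* -> step gives (0,2)='.' but target has '*' -> reject
  (0,1)=* (0,3)=. (1,4)=* (3,2)=. -> step gives (0,2)='.' but target has '*' -> reject
  (0,1)=* (0,3)=. (1,4)=* (3,2)=* -> step gives (0,2)='.' but target has '*' -> reject
  (0,1)=* (0,3)=* (1,4)=. (3,2)=. -> step gives (2,1)='.' but target has '*' -> reject
  (0,1)=* (0,3)=* (1,4)=. (3,2)=* -> step reproduces the target at every cell -> ACCEPT
  (0,1)=* (0,3)=* (1,4)=* (3,2)=. -> step gives (0,4)='*' but target has '.' -> reject
  (0,1)=* (0,3)=* (1,4)=* (3,2)=* -> step gives (0,4)='*' but target has '.' -> reject
Unique solution: (0,1)=live, (0,3)=live, (1,4)=dead, (3,2)=live.
Check: live-neighbor counts of every cell in the completed generation 0:
123211
232321
133311
332201
354311
241100
Applying B3/S23 to generation 0 with these counts gives:
.***..
.***..
.***..
***...
*..*..
*.....
which matches the target exactly.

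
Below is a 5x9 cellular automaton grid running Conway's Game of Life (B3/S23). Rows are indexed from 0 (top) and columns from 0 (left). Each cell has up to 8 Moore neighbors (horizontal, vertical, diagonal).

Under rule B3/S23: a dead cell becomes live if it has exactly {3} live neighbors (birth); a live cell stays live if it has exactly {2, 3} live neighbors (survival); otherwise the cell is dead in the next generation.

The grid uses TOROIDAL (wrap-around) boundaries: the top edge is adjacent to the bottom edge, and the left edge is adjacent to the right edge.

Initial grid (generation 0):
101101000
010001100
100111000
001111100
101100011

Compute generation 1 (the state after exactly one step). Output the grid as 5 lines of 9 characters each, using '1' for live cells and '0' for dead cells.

Answer: 100101010
110000100
010000000
100000110
100000011

Derivation:
Simulating step by step:
Generation 0 (given above): 21 live cells
Generation 1: 14 live cells
(generation 1 grid is the final answer)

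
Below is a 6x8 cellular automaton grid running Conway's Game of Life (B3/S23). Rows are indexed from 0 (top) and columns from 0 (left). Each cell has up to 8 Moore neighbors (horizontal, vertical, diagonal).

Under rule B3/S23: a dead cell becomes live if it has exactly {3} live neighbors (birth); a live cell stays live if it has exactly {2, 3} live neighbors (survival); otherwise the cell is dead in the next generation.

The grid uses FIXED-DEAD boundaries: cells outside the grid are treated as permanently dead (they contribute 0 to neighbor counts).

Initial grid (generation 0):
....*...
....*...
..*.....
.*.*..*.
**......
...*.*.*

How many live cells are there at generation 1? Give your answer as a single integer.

Simulating step by step:
Generation 0 (given above): 11 live cells
Generation 1: 9 live cells
........
...*....
..**....
**......
**..*.*.
........
Population at generation 1: 9

Answer: 9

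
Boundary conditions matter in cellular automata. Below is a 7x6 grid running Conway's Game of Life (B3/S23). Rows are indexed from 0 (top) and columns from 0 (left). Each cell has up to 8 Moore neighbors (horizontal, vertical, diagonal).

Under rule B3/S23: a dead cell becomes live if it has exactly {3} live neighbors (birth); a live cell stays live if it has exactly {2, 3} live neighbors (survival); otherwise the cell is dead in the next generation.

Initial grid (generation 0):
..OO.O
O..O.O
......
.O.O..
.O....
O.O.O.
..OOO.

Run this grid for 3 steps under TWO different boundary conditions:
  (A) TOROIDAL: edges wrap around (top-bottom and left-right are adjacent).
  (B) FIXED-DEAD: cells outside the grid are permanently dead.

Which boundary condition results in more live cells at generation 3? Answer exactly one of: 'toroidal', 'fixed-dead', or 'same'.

Under TOROIDAL boundary, generation 3:
OO..OO
O.....
O.O.O.
..O...
......
......
......
Population = 9

Under FIXED-DEAD boundary, generation 3:
..OO..
.O....
.OOO..
...O..
.OOO..
O..O..
.O....
Population = 13

Comparison: toroidal=9, fixed-dead=13 -> fixed-dead

Answer: fixed-dead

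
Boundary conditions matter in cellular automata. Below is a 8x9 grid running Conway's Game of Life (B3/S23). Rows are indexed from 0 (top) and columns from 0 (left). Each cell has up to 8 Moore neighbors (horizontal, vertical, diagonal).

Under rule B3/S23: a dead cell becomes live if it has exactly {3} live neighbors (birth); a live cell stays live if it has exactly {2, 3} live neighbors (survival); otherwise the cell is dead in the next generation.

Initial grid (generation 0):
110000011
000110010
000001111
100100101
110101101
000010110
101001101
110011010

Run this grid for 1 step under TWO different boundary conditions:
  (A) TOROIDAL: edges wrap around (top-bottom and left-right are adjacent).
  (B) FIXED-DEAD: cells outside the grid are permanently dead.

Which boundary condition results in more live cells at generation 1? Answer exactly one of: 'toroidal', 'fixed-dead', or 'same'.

Answer: fixed-dead

Derivation:
Under TOROIDAL boundary, generation 1:
011101010
000011000
100101000
011000000
011100000
001110000
100100000
001011000
Population = 23

Under FIXED-DEAD boundary, generation 1:
000000011
000011000
000101001
111000001
111100001
101110001
100100001
110011010
Population = 29

Comparison: toroidal=23, fixed-dead=29 -> fixed-dead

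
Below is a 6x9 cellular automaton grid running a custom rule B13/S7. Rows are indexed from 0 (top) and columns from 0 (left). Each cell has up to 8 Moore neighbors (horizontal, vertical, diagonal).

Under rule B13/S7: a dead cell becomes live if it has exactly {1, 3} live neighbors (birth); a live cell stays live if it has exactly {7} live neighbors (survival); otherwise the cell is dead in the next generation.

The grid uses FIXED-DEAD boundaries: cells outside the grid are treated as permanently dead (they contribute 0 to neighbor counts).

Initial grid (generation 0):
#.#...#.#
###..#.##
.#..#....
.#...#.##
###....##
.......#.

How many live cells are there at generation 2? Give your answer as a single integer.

Answer: 20

Derivation:
Simulating step by step:
Generation 0 (given above): 22 live cells
Generation 1: 11 live cells
....#....
...#..#..
.....#...
......#..
...###...
.#.#....#
Generation 2: 20 live cells
..#...##.
..#.##.#.
..##..#..
..#....#.
###.....#
#.#...##.
Population at generation 2: 20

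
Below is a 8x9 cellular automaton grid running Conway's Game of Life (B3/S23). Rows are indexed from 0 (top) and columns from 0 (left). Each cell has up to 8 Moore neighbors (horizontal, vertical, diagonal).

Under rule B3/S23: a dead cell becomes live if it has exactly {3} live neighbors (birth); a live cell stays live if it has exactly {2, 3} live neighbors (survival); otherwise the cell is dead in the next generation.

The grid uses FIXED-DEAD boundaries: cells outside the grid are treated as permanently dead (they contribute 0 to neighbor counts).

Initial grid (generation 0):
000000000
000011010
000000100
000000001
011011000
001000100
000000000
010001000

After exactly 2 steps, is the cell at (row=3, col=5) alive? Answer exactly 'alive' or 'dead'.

Simulating step by step:
Generation 0 (given above): 13 live cells
Generation 1: 14 live cells
000000000
000001100
000001110
000001000
011101000
011101000
000000000
000000000
Generation 2: 13 live cells
000000000
000001010
000010010
001001000
010101100
010100000
001000000
000000000

Cell (3,5) at generation 2: 1 -> alive

Answer: alive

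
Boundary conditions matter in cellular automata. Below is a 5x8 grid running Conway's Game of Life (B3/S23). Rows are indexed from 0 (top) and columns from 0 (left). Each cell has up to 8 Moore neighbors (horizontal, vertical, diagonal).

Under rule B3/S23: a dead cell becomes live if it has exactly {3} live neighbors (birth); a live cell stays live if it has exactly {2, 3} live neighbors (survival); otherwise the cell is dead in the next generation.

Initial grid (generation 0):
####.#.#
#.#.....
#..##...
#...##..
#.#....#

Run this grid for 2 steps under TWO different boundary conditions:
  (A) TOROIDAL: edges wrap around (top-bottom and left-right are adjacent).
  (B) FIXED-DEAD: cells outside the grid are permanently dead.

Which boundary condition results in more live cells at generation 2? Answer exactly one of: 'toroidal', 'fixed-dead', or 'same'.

Answer: toroidal

Derivation:
Under TOROIDAL boundary, generation 2:
........
...#.###
#..#.###
##.....#
...#.##.
Population = 15

Under FIXED-DEAD boundary, generation 2:
.#......
#.#.....
##.#.#..
##.#.#..
........
Population = 11

Comparison: toroidal=15, fixed-dead=11 -> toroidal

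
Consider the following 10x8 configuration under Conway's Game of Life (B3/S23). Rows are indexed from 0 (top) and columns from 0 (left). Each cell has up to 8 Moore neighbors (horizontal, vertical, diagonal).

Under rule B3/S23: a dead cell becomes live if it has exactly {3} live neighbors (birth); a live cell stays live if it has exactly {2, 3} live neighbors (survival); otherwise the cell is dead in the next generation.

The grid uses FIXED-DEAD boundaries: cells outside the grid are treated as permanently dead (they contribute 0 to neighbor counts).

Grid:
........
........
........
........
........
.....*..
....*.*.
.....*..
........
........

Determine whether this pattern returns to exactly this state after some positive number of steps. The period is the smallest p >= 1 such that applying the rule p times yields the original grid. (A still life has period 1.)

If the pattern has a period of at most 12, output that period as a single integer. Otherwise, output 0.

Answer: 1

Derivation:
Simulating and comparing each generation to the original:
Gen 0 (original, given above): 4 live cells
Gen 1: 4 live cells, MATCHES original -> period = 1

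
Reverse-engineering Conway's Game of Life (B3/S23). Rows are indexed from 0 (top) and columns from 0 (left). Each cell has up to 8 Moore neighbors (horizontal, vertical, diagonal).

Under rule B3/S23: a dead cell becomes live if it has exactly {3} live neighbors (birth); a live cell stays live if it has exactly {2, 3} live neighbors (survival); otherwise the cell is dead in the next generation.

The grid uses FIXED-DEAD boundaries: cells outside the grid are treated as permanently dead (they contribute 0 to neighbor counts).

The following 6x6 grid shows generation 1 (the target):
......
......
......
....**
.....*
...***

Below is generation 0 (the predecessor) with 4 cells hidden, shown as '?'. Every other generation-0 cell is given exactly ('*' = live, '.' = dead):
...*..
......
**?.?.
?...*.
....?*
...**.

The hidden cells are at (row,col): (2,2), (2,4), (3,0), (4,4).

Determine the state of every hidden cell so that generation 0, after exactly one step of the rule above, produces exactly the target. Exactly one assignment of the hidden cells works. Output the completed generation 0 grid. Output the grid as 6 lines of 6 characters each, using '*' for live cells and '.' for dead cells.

Answer: ...*..
......
**....
....*.
....**
...**.

Derivation:
Hidden generation-0 cells (in order): (2,2), (2,4), (3,0), (4,4).
A hidden cell only influences target cells in its own 3x3 neighborhood. Try each of the 2^4 = 16 assignments, step the completed generation 0 forward once under B3/S23, and compare with the target:
  (2,2)=. (2,4)=. (3,0)=. (4,4)=. -> step gives (3,4)='.' but target has '*' -> reject
  (2,2)=. (2,4)=. (3,0)=. (4,4)=* -> step reproduces the target at every cell -> ACCEPT
  (2,2)=. (2,4)=. (3,0)=* (4,4)=. -> step gives (2,0)='*' but target has '.' -> reject
  (2,2)=. (2,4)=. (3,0)=* (4,4)=* -> step gives (2,0)='*' but target has '.' -> reject
  (2,2)=. (2,4)=* (3,0)=. (4,4)=. -> step gives (4,3)='*' but target has '.' -> reject
  (2,2)=. (2,4)=* (3,0)=. (4,4)=* -> step gives (3,3)='*' but target has '.' -> reject
  (2,2)=. (2,4)=* (3,0)=* (4,4)=. -> step gives (2,0)='*' but target has '.' -> reject
  (2,2)=. (2,4)=* (3,0)=* (4,4)=* -> step gives (2,0)='*' but target has '.' -> reject
  (2,2)=* (2,4)=. (3,0)=. (4,4)=. -> step gives (1,1)='*' but target has '.' -> reject
  (2,2)=* (2,4)=. (3,0)=. (4,4)=* -> step gives (1,1)='*' but target has '.' -> reject
  (2,2)=* (2,4)=. (3,0)=* (4,4)=. -> step gives (1,1)='*' but target has '.' -> reject
  (2,2)=* (2,4)=. (3,0)=* (4,4)=* -> step gives (1,1)='*' but target has '.' -> reject
  (2,2)=* (2,4)=* (3,0)=. (4,4)=. -> step gives (1,1)='*' but target has '.' -> reject
  (2,2)=* (2,4)=* (3,0)=. (4,4)=* -> step gives (1,1)='*' but target has '.' -> reject
  (2,2)=* (2,4)=* (3,0)=* (4,4)=. -> step gives (1,1)='*' but target has '.' -> reject
  (2,2)=* (2,4)=* (3,0)=* (4,4)=* -> step gives (1,1)='*' but target has '.' -> reject
Unique solution: (2,2)=dead, (2,4)=dead, (3,0)=dead, (4,4)=live.
Check: live-neighbor counts of every cell in the completed generation 0:
001010
222110
111111
221223
001443
001233
Applying B3/S23 to generation 0 with these counts gives:
......
......
......
....**
.....*
...***
which matches the target exactly.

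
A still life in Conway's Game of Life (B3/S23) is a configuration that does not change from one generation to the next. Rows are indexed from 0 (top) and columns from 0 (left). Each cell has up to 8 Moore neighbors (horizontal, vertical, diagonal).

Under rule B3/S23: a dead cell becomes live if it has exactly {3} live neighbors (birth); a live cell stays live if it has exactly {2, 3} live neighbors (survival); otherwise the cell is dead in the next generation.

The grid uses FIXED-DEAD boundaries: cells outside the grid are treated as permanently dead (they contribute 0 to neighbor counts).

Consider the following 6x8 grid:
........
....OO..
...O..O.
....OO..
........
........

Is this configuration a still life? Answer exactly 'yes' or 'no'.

Compute generation 1 and compare to generation 0 (given above):
Generation 1:
........
....OO..
...O..O.
....OO..
........
........
The grids are IDENTICAL -> still life.

Answer: yes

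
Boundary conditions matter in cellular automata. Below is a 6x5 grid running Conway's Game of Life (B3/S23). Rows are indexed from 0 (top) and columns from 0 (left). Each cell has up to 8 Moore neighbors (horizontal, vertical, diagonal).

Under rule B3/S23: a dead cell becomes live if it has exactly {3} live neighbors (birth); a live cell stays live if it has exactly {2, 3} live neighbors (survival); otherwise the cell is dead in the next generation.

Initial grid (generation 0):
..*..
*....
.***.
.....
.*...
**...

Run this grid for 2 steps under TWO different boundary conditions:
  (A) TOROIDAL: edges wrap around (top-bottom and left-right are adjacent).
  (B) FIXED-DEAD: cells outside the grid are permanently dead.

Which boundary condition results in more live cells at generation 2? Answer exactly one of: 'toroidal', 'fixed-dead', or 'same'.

Under TOROIDAL boundary, generation 2:
*.*.*
.**..
.**..
.....
.....
..*.*
Population = 9

Under FIXED-DEAD boundary, generation 2:
.....
..*..
.**..
.....
..*..
**...
Population = 6

Comparison: toroidal=9, fixed-dead=6 -> toroidal

Answer: toroidal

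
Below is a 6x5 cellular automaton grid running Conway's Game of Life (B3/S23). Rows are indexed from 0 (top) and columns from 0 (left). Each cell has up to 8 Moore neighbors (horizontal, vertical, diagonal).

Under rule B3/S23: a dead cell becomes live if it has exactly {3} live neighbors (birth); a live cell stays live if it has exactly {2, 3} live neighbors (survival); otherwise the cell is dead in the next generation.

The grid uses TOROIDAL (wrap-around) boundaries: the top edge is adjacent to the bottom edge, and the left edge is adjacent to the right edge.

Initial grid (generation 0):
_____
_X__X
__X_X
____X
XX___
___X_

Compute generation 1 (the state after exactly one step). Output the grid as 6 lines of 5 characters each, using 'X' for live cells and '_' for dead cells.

Simulating step by step:
Generation 0 (given above): 8 live cells
Generation 1: 8 live cells
(generation 1 grid is the final answer)

Answer: _____
X__X_
____X
_X_XX
X___X
_____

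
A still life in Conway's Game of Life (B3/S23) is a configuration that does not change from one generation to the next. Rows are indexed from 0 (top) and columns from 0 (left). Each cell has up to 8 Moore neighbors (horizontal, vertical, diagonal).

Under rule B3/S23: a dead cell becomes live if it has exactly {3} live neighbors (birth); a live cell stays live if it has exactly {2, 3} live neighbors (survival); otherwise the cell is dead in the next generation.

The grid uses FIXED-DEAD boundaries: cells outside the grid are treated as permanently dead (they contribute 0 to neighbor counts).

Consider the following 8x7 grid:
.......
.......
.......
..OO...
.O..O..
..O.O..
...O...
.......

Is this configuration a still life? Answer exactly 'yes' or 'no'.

Compute generation 1 and compare to generation 0 (given above):
Generation 1:
.......
.......
.......
..OO...
.O..O..
..O.O..
...O...
.......
The grids are IDENTICAL -> still life.

Answer: yes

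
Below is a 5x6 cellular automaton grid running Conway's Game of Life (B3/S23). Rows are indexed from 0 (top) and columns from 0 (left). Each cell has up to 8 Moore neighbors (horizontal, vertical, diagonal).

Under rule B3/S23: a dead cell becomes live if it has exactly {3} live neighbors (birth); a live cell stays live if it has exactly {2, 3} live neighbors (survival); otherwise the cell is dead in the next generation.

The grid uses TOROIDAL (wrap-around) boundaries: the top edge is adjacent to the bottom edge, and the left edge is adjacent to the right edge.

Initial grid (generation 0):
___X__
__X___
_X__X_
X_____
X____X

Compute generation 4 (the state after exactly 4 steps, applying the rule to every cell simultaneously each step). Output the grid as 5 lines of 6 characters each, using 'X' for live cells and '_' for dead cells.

Answer: _XX___
______
X_X___
__X__X
_XX__X

Derivation:
Simulating step by step:
Generation 0 (given above): 7 live cells
Generation 1: 7 live cells
______
__XX__
_X____
XX____
X____X
Generation 2: 8 live cells
______
__X___
XX____
_X___X
XX___X
Generation 3: 10 live cells
XX____
_X____
XXX___
__X__X
_X___X
Generation 4: 9 live cells
(generation 4 grid is the final answer)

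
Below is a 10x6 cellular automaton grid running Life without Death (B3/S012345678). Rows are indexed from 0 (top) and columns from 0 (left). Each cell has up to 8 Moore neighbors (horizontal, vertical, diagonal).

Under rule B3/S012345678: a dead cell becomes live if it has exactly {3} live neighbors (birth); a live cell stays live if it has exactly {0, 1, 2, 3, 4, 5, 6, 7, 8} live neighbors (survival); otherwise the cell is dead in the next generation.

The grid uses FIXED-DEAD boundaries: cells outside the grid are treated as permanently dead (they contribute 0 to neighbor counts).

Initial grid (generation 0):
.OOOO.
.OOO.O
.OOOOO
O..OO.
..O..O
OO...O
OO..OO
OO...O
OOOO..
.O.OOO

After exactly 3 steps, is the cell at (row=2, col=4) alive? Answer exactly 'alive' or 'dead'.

Simulating step by step:
Generation 0 (given above): 36 live cells
Generation 1: 45 live cells
.OOOO.
OOOO.O
OOOOOO
O..OO.
O.OO.O
OOO..O
OOO.OO
OO.O.O
OOOO.O
OO.OOO
Generation 2: 46 live cells
OOOOO.
OOOO.O
OOOOOO
O..OO.
O.OO.O
OOO..O
OOO.OO
OO.O.O
OOOO.O
OO.OOO
Generation 3: 46 live cells
OOOOO.
OOOO.O
OOOOOO
O..OO.
O.OO.O
OOO..O
OOO.OO
OO.O.O
OOOO.O
OO.OOO

Cell (2,4) at generation 3: 1 -> alive

Answer: alive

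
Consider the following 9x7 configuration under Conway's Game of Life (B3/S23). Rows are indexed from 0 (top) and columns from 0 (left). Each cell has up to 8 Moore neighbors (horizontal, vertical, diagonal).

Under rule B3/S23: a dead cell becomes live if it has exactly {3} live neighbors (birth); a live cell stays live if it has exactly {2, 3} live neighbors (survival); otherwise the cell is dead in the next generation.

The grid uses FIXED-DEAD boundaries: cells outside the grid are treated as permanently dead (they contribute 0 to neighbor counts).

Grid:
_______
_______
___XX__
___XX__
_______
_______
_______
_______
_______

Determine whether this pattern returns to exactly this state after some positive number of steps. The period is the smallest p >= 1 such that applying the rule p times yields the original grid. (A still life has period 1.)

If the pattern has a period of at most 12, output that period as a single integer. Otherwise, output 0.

Answer: 1

Derivation:
Simulating and comparing each generation to the original:
Gen 0 (original, given above): 4 live cells
Gen 1: 4 live cells, MATCHES original -> period = 1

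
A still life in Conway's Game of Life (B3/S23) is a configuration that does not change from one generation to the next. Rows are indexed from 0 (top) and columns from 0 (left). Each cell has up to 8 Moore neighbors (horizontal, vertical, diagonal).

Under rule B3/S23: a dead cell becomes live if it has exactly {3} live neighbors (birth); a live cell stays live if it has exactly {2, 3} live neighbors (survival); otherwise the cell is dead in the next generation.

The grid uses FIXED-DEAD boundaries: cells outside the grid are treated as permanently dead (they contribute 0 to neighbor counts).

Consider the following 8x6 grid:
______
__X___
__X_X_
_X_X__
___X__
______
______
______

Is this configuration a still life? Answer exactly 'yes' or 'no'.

Answer: no

Derivation:
Compute generation 1 and compare to generation 0 (given above):
Generation 1:
______
___X__
_XX___
___XX_
__X___
______
______
______
Cell (1,2) differs: gen0=1 vs gen1=0 -> NOT a still life.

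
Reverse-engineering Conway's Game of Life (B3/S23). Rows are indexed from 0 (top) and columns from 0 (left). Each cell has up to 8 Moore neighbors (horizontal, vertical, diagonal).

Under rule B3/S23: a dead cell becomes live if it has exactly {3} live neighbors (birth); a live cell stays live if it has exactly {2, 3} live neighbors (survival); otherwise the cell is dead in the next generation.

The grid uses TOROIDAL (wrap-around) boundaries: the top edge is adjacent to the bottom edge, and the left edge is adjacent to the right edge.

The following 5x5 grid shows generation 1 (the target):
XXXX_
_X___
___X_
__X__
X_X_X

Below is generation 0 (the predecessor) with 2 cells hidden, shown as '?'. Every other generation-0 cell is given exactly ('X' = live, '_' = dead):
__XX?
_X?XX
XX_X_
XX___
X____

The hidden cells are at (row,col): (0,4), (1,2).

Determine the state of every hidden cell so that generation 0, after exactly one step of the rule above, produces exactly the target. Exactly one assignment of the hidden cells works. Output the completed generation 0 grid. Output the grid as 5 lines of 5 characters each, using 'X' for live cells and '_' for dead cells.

Hidden generation-0 cells (in order): (0,4), (1,2).
A hidden cell only influences target cells in its own 3x3 neighborhood. Try each of the 2^2 = 4 assignments, step the completed generation 0 forward once under B3/S23, and compare with the target:
  (0,4)=_ (1,2)=_ -> step reproduces the target at every cell -> ACCEPT
  (0,4)=_ (1,2)=X -> step gives (0,1)='_' but target has 'X' -> reject
  (0,4)=X (1,2)=_ -> step gives (0,0)='_' but target has 'X' -> reject
  (0,4)=X (1,2)=X -> step gives (0,0)='_' but target has 'X' -> reject
Unique solution: (0,4)=dead, (1,2)=dead.
Check: live-neighbor counts of every cell in the completed generation 0:
33334
43644
54525
44314
24323
Applying B3/S23 to generation 0 with these counts gives:
XXXX_
_X___
___X_
__X__
X_X_X
which matches the target exactly.

Answer: __XX_
_X_XX
XX_X_
XX___
X____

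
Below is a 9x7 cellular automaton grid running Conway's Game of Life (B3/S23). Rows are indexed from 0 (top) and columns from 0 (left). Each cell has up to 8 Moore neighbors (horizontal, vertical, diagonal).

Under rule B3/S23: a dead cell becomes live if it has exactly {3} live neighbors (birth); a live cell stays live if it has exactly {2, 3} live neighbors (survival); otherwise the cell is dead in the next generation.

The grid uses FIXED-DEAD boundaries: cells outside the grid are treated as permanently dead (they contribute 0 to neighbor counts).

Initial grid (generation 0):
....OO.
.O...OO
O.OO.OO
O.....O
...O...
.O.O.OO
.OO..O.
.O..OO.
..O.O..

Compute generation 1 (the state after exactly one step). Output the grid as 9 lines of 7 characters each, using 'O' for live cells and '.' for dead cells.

Simulating step by step:
Generation 0 (given above): 25 live cells
Generation 1: 32 live cells
(generation 1 grid is the final answer)

Answer: ....OOO
.OOO...
O.O.O..
.OOOOOO
..O.OOO
.O.O.OO
OO.O...
.O..OO.
...OOO.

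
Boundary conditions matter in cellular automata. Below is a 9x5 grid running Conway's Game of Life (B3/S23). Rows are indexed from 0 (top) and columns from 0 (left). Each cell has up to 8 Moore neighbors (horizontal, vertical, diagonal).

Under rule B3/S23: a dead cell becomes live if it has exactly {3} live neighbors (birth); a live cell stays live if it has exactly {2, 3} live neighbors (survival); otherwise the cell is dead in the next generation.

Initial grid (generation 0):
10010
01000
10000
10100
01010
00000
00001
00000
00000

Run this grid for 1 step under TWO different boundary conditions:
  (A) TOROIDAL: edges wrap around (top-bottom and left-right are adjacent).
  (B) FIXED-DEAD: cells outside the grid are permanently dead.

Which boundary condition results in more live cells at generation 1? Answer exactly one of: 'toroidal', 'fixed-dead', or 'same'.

Under TOROIDAL boundary, generation 1:
00000
11001
10000
10101
01100
00000
00000
00000
00000
Population = 9

Under FIXED-DEAD boundary, generation 1:
00000
11000
10000
10100
01100
00000
00000
00000
00000
Population = 7

Comparison: toroidal=9, fixed-dead=7 -> toroidal

Answer: toroidal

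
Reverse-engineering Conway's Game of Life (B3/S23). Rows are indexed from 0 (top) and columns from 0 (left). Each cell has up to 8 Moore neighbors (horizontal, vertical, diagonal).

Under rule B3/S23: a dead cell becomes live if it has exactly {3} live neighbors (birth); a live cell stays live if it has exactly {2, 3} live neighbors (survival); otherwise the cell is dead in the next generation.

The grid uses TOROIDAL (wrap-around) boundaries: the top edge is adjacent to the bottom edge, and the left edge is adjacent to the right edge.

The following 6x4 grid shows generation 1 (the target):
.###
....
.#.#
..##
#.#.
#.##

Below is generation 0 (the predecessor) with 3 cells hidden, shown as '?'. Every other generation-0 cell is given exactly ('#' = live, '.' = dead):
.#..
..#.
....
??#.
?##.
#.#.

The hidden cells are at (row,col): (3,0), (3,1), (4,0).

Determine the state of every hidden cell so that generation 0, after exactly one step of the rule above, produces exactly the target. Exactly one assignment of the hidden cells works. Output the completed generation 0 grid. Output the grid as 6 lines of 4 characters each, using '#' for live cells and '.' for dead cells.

Hidden generation-0 cells (in order): (3,0), (3,1), (4,0).
A hidden cell only influences target cells in its own 3x3 neighborhood. Try each of the 2^3 = 8 assignments, step the completed generation 0 forward once under B3/S23, and compare with the target:
  (3,0)=. (3,1)=. (4,0)=. -> step gives (2,1)='.' but target has '#' -> reject
  (3,0)=. (3,1)=. (4,0)=# -> step gives (2,1)='.' but target has '#' -> reject
  (3,0)=. (3,1)=# (4,0)=. -> step gives (2,2)='#' but target has '.' -> reject
  (3,0)=. (3,1)=# (4,0)=# -> step gives (2,2)='#' but target has '.' -> reject
  (3,0)=# (3,1)=. (4,0)=. -> step reproduces the target at every cell -> ACCEPT
  (3,0)=# (3,1)=. (4,0)=# -> step gives (3,0)='#' but target has '.' -> reject
  (3,0)=# (3,1)=# (4,0)=. -> step gives (2,1)='.' but target has '#' -> reject
  (3,0)=# (3,1)=# (4,0)=# -> step gives (2,1)='.' but target has '#' -> reject
Unique solution: (3,0)=live, (3,1)=dead, (4,0)=dead.
Check: live-neighbor counts of every cell in the completed generation 0:
2333
1211
1323
1423
3535
2533
Applying B3/S23 to generation 0 with these counts gives:
.###
....
.#.#
..##
#.#.
#.##
which matches the target exactly.

Answer: .#..
..#.
....
#.#.
.##.
#.#.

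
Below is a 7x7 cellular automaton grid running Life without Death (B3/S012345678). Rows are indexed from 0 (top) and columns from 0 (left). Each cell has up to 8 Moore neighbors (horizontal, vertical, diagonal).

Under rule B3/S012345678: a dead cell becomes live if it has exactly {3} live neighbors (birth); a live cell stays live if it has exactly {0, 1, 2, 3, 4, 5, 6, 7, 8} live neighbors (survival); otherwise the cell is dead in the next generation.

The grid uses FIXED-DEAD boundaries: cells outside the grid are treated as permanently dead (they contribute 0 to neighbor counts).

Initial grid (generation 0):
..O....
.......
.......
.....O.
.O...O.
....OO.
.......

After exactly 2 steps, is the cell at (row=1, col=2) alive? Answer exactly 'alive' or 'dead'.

Simulating step by step:
Generation 0 (given above): 6 live cells
Generation 1: 7 live cells
..O....
.......
.......
.....O.
.O...OO
....OO.
.......
Generation 2: 9 live cells
..O....
.......
.......
.....OO
.O...OO
....OOO
.......

Cell (1,2) at generation 2: 0 -> dead

Answer: dead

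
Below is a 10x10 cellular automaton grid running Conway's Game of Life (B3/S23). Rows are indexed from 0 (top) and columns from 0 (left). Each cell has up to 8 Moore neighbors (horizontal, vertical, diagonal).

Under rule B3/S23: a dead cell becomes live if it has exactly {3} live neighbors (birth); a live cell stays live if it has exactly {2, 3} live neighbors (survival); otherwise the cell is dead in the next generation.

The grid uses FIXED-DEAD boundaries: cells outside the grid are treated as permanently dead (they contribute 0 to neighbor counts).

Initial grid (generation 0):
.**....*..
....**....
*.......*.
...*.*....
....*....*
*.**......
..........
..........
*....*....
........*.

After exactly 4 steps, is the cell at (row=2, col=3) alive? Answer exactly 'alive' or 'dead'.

Simulating step by step:
Generation 0 (given above): 17 live cells
Generation 1: 6 live cells
..........
.*........
.....*....
....*.....
..*.*.....
...*......
..........
..........
..........
..........
Generation 2: 5 live cells
..........
..........
..........
...***....
....*.....
...*......
..........
..........
..........
..........
Generation 3: 5 live cells
..........
..........
....*.....
...***....
.....*....
..........
..........
..........
..........
..........
Generation 4: 6 live cells
..........
..........
...***....
...*.*....
.....*....
..........
..........
..........
..........
..........

Cell (2,3) at generation 4: 1 -> alive

Answer: alive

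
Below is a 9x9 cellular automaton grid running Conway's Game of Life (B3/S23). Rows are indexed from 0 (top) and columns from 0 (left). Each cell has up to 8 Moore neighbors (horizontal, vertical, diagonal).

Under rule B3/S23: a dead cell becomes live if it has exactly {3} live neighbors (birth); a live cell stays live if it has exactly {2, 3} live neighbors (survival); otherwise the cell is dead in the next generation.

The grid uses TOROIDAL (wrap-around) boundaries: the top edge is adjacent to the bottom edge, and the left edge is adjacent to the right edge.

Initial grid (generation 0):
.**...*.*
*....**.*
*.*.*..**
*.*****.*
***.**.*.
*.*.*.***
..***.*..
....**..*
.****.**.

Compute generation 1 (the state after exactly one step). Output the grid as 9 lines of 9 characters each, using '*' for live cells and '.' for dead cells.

Simulating step by step:
Generation 0 (given above): 45 live cells
Generation 1: 17 live cells
(generation 1 grid is the final answer)

Answer: ....*...*
..**.**..
..*......
.........
.........
*........
***...*..
.*.......
.*..*.*.*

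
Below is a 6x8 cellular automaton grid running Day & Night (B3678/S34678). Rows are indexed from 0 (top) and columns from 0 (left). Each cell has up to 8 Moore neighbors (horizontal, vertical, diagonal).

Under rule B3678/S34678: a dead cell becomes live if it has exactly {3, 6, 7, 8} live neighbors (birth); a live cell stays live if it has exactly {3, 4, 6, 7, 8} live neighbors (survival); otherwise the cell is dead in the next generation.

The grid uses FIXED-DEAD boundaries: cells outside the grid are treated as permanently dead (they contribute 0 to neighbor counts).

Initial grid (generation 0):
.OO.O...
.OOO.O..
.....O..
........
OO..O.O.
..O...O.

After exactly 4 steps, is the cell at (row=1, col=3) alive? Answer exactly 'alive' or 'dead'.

Answer: alive

Derivation:
Simulating step by step:
Generation 0 (given above): 14 live cells
Generation 1: 11 live cells
.OO.....
.OOO....
..O.O...
.....O..
.....O..
.O...O..
Generation 2: 10 live cells
.OOO....
.O.O....
.OO.....
....O...
....O.O.
........
Generation 3: 10 live cells
..O.....
OOOO....
..OO....
...O.O..
.....O..
........
Generation 4: 7 live cells
..OO....
.O.O....
...O....
..O.....
....O...
........

Cell (1,3) at generation 4: 1 -> alive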